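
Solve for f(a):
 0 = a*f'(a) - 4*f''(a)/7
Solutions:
 f(a) = C1 + C2*erfi(sqrt(14)*a/4)


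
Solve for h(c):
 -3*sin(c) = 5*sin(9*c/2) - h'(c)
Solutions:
 h(c) = C1 - 3*cos(c) - 10*cos(9*c/2)/9


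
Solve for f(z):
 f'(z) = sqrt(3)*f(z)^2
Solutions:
 f(z) = -1/(C1 + sqrt(3)*z)


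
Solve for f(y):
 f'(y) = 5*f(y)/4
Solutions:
 f(y) = C1*exp(5*y/4)


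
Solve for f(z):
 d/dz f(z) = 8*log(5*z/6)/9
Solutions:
 f(z) = C1 + 8*z*log(z)/9 - 8*z*log(6)/9 - 8*z/9 + 8*z*log(5)/9


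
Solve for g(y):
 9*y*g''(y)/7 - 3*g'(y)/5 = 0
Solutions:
 g(y) = C1 + C2*y^(22/15)


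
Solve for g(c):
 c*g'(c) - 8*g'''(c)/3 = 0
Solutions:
 g(c) = C1 + Integral(C2*airyai(3^(1/3)*c/2) + C3*airybi(3^(1/3)*c/2), c)


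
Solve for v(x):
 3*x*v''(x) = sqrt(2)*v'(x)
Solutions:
 v(x) = C1 + C2*x^(sqrt(2)/3 + 1)


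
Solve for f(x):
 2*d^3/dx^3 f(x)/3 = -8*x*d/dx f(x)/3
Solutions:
 f(x) = C1 + Integral(C2*airyai(-2^(2/3)*x) + C3*airybi(-2^(2/3)*x), x)


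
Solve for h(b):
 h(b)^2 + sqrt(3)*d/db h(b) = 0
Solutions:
 h(b) = 3/(C1 + sqrt(3)*b)


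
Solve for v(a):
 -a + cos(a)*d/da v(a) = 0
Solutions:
 v(a) = C1 + Integral(a/cos(a), a)


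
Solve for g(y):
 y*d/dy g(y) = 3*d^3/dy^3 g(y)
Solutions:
 g(y) = C1 + Integral(C2*airyai(3^(2/3)*y/3) + C3*airybi(3^(2/3)*y/3), y)


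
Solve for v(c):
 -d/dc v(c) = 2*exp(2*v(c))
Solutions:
 v(c) = log(-sqrt(-1/(C1 - 2*c))) - log(2)/2
 v(c) = log(-1/(C1 - 2*c))/2 - log(2)/2


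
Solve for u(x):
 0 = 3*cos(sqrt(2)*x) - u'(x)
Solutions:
 u(x) = C1 + 3*sqrt(2)*sin(sqrt(2)*x)/2


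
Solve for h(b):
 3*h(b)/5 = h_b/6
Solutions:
 h(b) = C1*exp(18*b/5)


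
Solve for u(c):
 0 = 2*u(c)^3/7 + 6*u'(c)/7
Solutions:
 u(c) = -sqrt(6)*sqrt(-1/(C1 - c))/2
 u(c) = sqrt(6)*sqrt(-1/(C1 - c))/2


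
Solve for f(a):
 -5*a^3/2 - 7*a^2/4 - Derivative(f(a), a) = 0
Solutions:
 f(a) = C1 - 5*a^4/8 - 7*a^3/12


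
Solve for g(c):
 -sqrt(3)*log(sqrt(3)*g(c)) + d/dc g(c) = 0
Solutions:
 -2*sqrt(3)*Integral(1/(2*log(_y) + log(3)), (_y, g(c)))/3 = C1 - c


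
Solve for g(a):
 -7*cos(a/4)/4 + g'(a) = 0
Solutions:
 g(a) = C1 + 7*sin(a/4)


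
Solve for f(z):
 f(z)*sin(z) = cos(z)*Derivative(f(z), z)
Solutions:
 f(z) = C1/cos(z)


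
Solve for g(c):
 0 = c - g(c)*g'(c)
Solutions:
 g(c) = -sqrt(C1 + c^2)
 g(c) = sqrt(C1 + c^2)


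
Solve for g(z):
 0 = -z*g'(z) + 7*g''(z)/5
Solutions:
 g(z) = C1 + C2*erfi(sqrt(70)*z/14)


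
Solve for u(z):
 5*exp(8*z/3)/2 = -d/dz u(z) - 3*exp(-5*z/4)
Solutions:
 u(z) = C1 - 15*exp(8*z/3)/16 + 12*exp(-5*z/4)/5


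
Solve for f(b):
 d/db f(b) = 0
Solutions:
 f(b) = C1


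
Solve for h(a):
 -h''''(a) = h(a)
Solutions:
 h(a) = (C1*sin(sqrt(2)*a/2) + C2*cos(sqrt(2)*a/2))*exp(-sqrt(2)*a/2) + (C3*sin(sqrt(2)*a/2) + C4*cos(sqrt(2)*a/2))*exp(sqrt(2)*a/2)


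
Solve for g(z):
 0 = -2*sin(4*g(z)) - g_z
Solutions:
 g(z) = -acos((-C1 - exp(16*z))/(C1 - exp(16*z)))/4 + pi/2
 g(z) = acos((-C1 - exp(16*z))/(C1 - exp(16*z)))/4


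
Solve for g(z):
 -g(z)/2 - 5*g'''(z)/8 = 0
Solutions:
 g(z) = C3*exp(-10^(2/3)*z/5) + (C1*sin(10^(2/3)*sqrt(3)*z/10) + C2*cos(10^(2/3)*sqrt(3)*z/10))*exp(10^(2/3)*z/10)


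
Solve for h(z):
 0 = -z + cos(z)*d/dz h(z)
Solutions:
 h(z) = C1 + Integral(z/cos(z), z)


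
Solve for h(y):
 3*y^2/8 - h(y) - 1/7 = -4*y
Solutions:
 h(y) = 3*y^2/8 + 4*y - 1/7


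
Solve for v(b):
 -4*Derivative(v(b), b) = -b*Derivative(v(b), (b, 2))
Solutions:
 v(b) = C1 + C2*b^5


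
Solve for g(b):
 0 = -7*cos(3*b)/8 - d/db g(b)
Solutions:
 g(b) = C1 - 7*sin(3*b)/24


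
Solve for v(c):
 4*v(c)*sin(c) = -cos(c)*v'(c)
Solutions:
 v(c) = C1*cos(c)^4


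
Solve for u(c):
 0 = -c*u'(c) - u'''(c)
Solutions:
 u(c) = C1 + Integral(C2*airyai(-c) + C3*airybi(-c), c)


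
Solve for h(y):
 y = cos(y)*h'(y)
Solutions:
 h(y) = C1 + Integral(y/cos(y), y)


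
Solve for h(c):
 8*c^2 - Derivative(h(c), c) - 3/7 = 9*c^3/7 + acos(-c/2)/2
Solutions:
 h(c) = C1 - 9*c^4/28 + 8*c^3/3 - c*acos(-c/2)/2 - 3*c/7 - sqrt(4 - c^2)/2


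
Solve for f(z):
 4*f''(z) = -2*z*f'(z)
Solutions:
 f(z) = C1 + C2*erf(z/2)


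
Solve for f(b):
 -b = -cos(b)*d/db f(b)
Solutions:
 f(b) = C1 + Integral(b/cos(b), b)


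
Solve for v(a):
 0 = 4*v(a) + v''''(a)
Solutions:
 v(a) = (C1*sin(a) + C2*cos(a))*exp(-a) + (C3*sin(a) + C4*cos(a))*exp(a)


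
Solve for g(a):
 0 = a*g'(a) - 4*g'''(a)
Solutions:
 g(a) = C1 + Integral(C2*airyai(2^(1/3)*a/2) + C3*airybi(2^(1/3)*a/2), a)


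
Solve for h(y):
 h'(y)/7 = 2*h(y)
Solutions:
 h(y) = C1*exp(14*y)


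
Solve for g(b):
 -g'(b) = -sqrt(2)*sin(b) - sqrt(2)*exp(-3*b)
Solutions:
 g(b) = C1 - sqrt(2)*cos(b) - sqrt(2)*exp(-3*b)/3


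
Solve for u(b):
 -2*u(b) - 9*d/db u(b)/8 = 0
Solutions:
 u(b) = C1*exp(-16*b/9)


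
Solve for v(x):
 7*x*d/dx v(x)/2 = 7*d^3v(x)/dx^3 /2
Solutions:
 v(x) = C1 + Integral(C2*airyai(x) + C3*airybi(x), x)


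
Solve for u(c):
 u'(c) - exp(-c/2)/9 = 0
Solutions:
 u(c) = C1 - 2*exp(-c/2)/9


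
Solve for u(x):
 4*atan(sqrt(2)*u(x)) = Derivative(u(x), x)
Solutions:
 Integral(1/atan(sqrt(2)*_y), (_y, u(x))) = C1 + 4*x


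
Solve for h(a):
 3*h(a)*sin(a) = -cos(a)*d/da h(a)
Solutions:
 h(a) = C1*cos(a)^3


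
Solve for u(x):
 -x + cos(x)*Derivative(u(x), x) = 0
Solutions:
 u(x) = C1 + Integral(x/cos(x), x)


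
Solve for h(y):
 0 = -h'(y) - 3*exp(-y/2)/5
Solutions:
 h(y) = C1 + 6*exp(-y/2)/5


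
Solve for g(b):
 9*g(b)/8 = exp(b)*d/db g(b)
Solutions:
 g(b) = C1*exp(-9*exp(-b)/8)


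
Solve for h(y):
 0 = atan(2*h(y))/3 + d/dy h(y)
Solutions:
 Integral(1/atan(2*_y), (_y, h(y))) = C1 - y/3


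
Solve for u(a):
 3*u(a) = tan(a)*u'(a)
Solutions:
 u(a) = C1*sin(a)^3


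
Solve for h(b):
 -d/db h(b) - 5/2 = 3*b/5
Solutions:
 h(b) = C1 - 3*b^2/10 - 5*b/2


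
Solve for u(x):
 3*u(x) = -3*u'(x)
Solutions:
 u(x) = C1*exp(-x)


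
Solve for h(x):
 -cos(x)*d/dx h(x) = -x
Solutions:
 h(x) = C1 + Integral(x/cos(x), x)


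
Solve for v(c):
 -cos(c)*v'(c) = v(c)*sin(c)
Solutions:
 v(c) = C1*cos(c)


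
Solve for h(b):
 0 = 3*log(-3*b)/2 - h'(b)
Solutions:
 h(b) = C1 + 3*b*log(-b)/2 + 3*b*(-1 + log(3))/2


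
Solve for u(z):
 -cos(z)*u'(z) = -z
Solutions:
 u(z) = C1 + Integral(z/cos(z), z)


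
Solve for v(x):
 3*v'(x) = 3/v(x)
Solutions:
 v(x) = -sqrt(C1 + 2*x)
 v(x) = sqrt(C1 + 2*x)


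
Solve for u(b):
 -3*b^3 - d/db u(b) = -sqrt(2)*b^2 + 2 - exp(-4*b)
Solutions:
 u(b) = C1 - 3*b^4/4 + sqrt(2)*b^3/3 - 2*b - exp(-4*b)/4


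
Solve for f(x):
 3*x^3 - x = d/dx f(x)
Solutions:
 f(x) = C1 + 3*x^4/4 - x^2/2


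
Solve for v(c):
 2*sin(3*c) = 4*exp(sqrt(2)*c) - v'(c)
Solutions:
 v(c) = C1 + 2*sqrt(2)*exp(sqrt(2)*c) + 2*cos(3*c)/3


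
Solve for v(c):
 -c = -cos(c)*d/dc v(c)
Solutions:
 v(c) = C1 + Integral(c/cos(c), c)


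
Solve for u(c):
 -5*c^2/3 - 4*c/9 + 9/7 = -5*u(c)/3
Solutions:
 u(c) = c^2 + 4*c/15 - 27/35


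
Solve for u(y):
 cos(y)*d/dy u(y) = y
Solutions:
 u(y) = C1 + Integral(y/cos(y), y)


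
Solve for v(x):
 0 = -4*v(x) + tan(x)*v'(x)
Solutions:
 v(x) = C1*sin(x)^4


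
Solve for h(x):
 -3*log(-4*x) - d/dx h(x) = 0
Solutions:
 h(x) = C1 - 3*x*log(-x) + 3*x*(1 - 2*log(2))


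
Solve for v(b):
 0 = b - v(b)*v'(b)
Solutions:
 v(b) = -sqrt(C1 + b^2)
 v(b) = sqrt(C1 + b^2)


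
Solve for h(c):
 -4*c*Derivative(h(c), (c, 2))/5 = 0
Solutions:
 h(c) = C1 + C2*c


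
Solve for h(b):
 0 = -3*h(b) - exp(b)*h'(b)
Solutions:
 h(b) = C1*exp(3*exp(-b))


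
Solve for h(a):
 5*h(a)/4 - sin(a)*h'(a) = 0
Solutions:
 h(a) = C1*(cos(a) - 1)^(5/8)/(cos(a) + 1)^(5/8)


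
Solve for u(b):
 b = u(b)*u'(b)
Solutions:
 u(b) = -sqrt(C1 + b^2)
 u(b) = sqrt(C1 + b^2)


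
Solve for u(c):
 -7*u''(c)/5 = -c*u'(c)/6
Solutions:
 u(c) = C1 + C2*erfi(sqrt(105)*c/42)


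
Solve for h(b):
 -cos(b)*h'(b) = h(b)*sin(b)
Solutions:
 h(b) = C1*cos(b)


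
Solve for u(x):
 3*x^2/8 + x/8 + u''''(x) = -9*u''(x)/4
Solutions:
 u(x) = C1 + C2*x + C3*sin(3*x/2) + C4*cos(3*x/2) - x^4/72 - x^3/108 + 2*x^2/27


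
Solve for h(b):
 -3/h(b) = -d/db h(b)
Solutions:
 h(b) = -sqrt(C1 + 6*b)
 h(b) = sqrt(C1 + 6*b)


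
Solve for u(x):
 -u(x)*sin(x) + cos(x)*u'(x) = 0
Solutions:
 u(x) = C1/cos(x)


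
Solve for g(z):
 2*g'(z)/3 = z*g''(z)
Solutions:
 g(z) = C1 + C2*z^(5/3)


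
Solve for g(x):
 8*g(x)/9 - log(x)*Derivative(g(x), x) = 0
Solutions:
 g(x) = C1*exp(8*li(x)/9)


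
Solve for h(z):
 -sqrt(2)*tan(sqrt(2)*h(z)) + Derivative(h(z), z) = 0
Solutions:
 h(z) = sqrt(2)*(pi - asin(C1*exp(2*z)))/2
 h(z) = sqrt(2)*asin(C1*exp(2*z))/2


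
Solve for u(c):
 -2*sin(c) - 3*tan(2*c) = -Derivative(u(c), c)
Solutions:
 u(c) = C1 - 3*log(cos(2*c))/2 - 2*cos(c)


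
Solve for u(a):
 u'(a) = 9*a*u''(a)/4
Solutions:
 u(a) = C1 + C2*a^(13/9)


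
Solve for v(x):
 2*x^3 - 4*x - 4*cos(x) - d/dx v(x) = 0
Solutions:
 v(x) = C1 + x^4/2 - 2*x^2 - 4*sin(x)


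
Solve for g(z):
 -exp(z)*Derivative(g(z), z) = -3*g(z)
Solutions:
 g(z) = C1*exp(-3*exp(-z))


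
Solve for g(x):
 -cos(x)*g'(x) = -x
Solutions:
 g(x) = C1 + Integral(x/cos(x), x)


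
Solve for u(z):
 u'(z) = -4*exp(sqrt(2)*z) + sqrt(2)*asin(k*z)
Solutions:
 u(z) = C1 + sqrt(2)*Piecewise((z*asin(k*z) + sqrt(-k^2*z^2 + 1)/k, Ne(k, 0)), (0, True)) - 2*sqrt(2)*exp(sqrt(2)*z)


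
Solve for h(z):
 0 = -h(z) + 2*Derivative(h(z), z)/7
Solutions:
 h(z) = C1*exp(7*z/2)


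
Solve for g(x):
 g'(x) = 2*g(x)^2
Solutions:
 g(x) = -1/(C1 + 2*x)


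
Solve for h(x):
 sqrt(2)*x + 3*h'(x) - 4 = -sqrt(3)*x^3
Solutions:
 h(x) = C1 - sqrt(3)*x^4/12 - sqrt(2)*x^2/6 + 4*x/3


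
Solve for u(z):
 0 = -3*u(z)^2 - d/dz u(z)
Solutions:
 u(z) = 1/(C1 + 3*z)


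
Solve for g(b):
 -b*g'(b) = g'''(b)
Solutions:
 g(b) = C1 + Integral(C2*airyai(-b) + C3*airybi(-b), b)


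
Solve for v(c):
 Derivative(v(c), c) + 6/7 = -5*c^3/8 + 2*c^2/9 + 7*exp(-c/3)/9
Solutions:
 v(c) = C1 - 5*c^4/32 + 2*c^3/27 - 6*c/7 - 7*exp(-c/3)/3


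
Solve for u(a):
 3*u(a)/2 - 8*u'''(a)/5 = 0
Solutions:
 u(a) = C3*exp(15^(1/3)*2^(2/3)*a/4) + (C1*sin(2^(2/3)*3^(5/6)*5^(1/3)*a/8) + C2*cos(2^(2/3)*3^(5/6)*5^(1/3)*a/8))*exp(-15^(1/3)*2^(2/3)*a/8)


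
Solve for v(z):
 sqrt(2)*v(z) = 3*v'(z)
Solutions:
 v(z) = C1*exp(sqrt(2)*z/3)


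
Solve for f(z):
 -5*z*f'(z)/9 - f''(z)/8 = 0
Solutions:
 f(z) = C1 + C2*erf(2*sqrt(5)*z/3)


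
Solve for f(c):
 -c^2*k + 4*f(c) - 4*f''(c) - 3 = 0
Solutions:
 f(c) = C1*exp(-c) + C2*exp(c) + c^2*k/4 + k/2 + 3/4


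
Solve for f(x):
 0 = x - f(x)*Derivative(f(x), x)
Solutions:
 f(x) = -sqrt(C1 + x^2)
 f(x) = sqrt(C1 + x^2)


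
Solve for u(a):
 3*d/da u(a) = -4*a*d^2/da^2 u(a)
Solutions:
 u(a) = C1 + C2*a^(1/4)


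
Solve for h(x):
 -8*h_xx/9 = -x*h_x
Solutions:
 h(x) = C1 + C2*erfi(3*x/4)


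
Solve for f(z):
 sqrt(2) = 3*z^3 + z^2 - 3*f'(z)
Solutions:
 f(z) = C1 + z^4/4 + z^3/9 - sqrt(2)*z/3


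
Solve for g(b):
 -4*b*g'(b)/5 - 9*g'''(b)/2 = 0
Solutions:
 g(b) = C1 + Integral(C2*airyai(-2*75^(1/3)*b/15) + C3*airybi(-2*75^(1/3)*b/15), b)


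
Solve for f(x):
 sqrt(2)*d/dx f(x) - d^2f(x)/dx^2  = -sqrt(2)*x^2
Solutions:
 f(x) = C1 + C2*exp(sqrt(2)*x) - x^3/3 - sqrt(2)*x^2/2 - x


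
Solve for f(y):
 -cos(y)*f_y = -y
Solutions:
 f(y) = C1 + Integral(y/cos(y), y)


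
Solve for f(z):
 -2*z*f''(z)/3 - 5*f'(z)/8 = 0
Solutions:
 f(z) = C1 + C2*z^(1/16)


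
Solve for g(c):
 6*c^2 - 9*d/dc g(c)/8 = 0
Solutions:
 g(c) = C1 + 16*c^3/9


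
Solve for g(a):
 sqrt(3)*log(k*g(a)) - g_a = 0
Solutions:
 li(k*g(a))/k = C1 + sqrt(3)*a


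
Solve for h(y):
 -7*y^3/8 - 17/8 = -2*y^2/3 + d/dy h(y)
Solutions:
 h(y) = C1 - 7*y^4/32 + 2*y^3/9 - 17*y/8


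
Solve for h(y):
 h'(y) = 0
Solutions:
 h(y) = C1


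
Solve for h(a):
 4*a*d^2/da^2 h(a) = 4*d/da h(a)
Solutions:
 h(a) = C1 + C2*a^2


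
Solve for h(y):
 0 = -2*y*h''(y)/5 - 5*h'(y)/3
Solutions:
 h(y) = C1 + C2/y^(19/6)


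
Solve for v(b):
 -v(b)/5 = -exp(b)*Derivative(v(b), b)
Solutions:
 v(b) = C1*exp(-exp(-b)/5)


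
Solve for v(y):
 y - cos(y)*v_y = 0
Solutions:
 v(y) = C1 + Integral(y/cos(y), y)


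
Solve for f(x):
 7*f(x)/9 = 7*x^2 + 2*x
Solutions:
 f(x) = 9*x*(7*x + 2)/7


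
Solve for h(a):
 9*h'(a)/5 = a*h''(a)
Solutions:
 h(a) = C1 + C2*a^(14/5)


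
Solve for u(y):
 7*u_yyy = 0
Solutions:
 u(y) = C1 + C2*y + C3*y^2


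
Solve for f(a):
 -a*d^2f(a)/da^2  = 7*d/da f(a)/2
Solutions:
 f(a) = C1 + C2/a^(5/2)


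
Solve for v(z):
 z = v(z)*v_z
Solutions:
 v(z) = -sqrt(C1 + z^2)
 v(z) = sqrt(C1 + z^2)


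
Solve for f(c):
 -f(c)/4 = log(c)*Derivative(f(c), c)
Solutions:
 f(c) = C1*exp(-li(c)/4)


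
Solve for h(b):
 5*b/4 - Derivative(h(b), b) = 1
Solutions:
 h(b) = C1 + 5*b^2/8 - b


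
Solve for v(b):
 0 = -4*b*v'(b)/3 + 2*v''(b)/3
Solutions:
 v(b) = C1 + C2*erfi(b)


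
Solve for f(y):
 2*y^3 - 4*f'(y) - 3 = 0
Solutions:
 f(y) = C1 + y^4/8 - 3*y/4


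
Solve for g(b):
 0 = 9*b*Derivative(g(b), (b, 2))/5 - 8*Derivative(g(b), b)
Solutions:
 g(b) = C1 + C2*b^(49/9)


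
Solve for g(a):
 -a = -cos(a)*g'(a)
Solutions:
 g(a) = C1 + Integral(a/cos(a), a)


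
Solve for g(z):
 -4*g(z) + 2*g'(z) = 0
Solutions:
 g(z) = C1*exp(2*z)


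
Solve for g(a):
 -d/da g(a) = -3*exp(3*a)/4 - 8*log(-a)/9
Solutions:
 g(a) = C1 + 8*a*log(-a)/9 - 8*a/9 + exp(3*a)/4


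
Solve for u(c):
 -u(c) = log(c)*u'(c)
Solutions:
 u(c) = C1*exp(-li(c))


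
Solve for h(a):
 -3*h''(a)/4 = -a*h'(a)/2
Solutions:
 h(a) = C1 + C2*erfi(sqrt(3)*a/3)


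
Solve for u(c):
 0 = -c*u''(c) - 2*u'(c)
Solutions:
 u(c) = C1 + C2/c


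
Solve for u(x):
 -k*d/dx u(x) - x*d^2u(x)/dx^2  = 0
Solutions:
 u(x) = C1 + x^(1 - re(k))*(C2*sin(log(x)*Abs(im(k))) + C3*cos(log(x)*im(k)))


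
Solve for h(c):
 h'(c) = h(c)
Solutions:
 h(c) = C1*exp(c)


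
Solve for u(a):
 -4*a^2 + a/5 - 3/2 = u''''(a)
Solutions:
 u(a) = C1 + C2*a + C3*a^2 + C4*a^3 - a^6/90 + a^5/600 - a^4/16


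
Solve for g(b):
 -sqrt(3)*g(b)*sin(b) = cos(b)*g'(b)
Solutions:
 g(b) = C1*cos(b)^(sqrt(3))


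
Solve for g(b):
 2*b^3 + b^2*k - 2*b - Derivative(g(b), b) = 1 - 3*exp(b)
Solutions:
 g(b) = C1 + b^4/2 + b^3*k/3 - b^2 - b + 3*exp(b)


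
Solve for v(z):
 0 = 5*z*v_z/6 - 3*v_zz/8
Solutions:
 v(z) = C1 + C2*erfi(sqrt(10)*z/3)


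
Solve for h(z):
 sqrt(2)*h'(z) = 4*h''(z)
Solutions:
 h(z) = C1 + C2*exp(sqrt(2)*z/4)


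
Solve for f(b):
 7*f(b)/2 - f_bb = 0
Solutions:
 f(b) = C1*exp(-sqrt(14)*b/2) + C2*exp(sqrt(14)*b/2)


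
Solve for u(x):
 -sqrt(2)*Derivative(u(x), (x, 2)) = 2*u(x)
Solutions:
 u(x) = C1*sin(2^(1/4)*x) + C2*cos(2^(1/4)*x)


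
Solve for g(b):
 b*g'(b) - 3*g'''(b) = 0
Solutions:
 g(b) = C1 + Integral(C2*airyai(3^(2/3)*b/3) + C3*airybi(3^(2/3)*b/3), b)


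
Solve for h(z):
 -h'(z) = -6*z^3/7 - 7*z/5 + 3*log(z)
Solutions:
 h(z) = C1 + 3*z^4/14 + 7*z^2/10 - 3*z*log(z) + 3*z


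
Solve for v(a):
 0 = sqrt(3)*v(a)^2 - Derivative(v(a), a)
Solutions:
 v(a) = -1/(C1 + sqrt(3)*a)


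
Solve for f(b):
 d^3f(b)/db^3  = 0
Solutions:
 f(b) = C1 + C2*b + C3*b^2


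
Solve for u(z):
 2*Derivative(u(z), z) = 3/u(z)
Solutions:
 u(z) = -sqrt(C1 + 3*z)
 u(z) = sqrt(C1 + 3*z)


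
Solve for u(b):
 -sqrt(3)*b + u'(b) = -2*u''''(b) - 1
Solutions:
 u(b) = C1 + C4*exp(-2^(2/3)*b/2) + sqrt(3)*b^2/2 - b + (C2*sin(2^(2/3)*sqrt(3)*b/4) + C3*cos(2^(2/3)*sqrt(3)*b/4))*exp(2^(2/3)*b/4)


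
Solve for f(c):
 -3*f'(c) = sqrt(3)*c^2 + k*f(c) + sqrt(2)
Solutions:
 f(c) = C1*exp(-c*k/3) - sqrt(3)*c^2/k + 6*sqrt(3)*c/k^2 - sqrt(2)/k - 18*sqrt(3)/k^3


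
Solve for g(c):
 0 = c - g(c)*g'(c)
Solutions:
 g(c) = -sqrt(C1 + c^2)
 g(c) = sqrt(C1 + c^2)


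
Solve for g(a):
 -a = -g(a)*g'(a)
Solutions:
 g(a) = -sqrt(C1 + a^2)
 g(a) = sqrt(C1 + a^2)


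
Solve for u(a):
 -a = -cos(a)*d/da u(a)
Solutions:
 u(a) = C1 + Integral(a/cos(a), a)


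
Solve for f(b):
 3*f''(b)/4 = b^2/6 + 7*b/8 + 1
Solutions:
 f(b) = C1 + C2*b + b^4/54 + 7*b^3/36 + 2*b^2/3


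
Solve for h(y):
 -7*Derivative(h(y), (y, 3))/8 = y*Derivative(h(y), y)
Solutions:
 h(y) = C1 + Integral(C2*airyai(-2*7^(2/3)*y/7) + C3*airybi(-2*7^(2/3)*y/7), y)


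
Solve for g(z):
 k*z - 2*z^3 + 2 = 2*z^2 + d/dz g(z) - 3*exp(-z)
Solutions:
 g(z) = C1 + k*z^2/2 - z^4/2 - 2*z^3/3 + 2*z - 3*exp(-z)


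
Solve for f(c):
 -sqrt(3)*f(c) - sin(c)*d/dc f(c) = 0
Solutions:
 f(c) = C1*(cos(c) + 1)^(sqrt(3)/2)/(cos(c) - 1)^(sqrt(3)/2)


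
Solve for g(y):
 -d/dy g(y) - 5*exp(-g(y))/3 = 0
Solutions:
 g(y) = log(C1 - 5*y/3)


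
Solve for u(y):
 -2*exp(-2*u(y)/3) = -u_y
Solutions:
 u(y) = 3*log(-sqrt(C1 + 2*y)) - 3*log(3) + 3*log(6)/2
 u(y) = 3*log(C1 + 2*y)/2 - 3*log(3) + 3*log(6)/2


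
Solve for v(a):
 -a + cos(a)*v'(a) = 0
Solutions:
 v(a) = C1 + Integral(a/cos(a), a)


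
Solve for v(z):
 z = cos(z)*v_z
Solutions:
 v(z) = C1 + Integral(z/cos(z), z)


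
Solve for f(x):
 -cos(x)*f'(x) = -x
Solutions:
 f(x) = C1 + Integral(x/cos(x), x)


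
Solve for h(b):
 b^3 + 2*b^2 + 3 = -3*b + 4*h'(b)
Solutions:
 h(b) = C1 + b^4/16 + b^3/6 + 3*b^2/8 + 3*b/4


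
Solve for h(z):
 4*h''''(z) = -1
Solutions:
 h(z) = C1 + C2*z + C3*z^2 + C4*z^3 - z^4/96


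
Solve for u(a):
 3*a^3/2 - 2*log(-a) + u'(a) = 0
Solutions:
 u(a) = C1 - 3*a^4/8 + 2*a*log(-a) - 2*a


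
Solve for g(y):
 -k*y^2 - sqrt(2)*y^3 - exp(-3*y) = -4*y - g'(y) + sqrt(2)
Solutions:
 g(y) = C1 + k*y^3/3 + sqrt(2)*y^4/4 - 2*y^2 + sqrt(2)*y - exp(-3*y)/3


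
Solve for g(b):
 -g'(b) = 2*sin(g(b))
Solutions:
 g(b) = -acos((-C1 - exp(4*b))/(C1 - exp(4*b))) + 2*pi
 g(b) = acos((-C1 - exp(4*b))/(C1 - exp(4*b)))


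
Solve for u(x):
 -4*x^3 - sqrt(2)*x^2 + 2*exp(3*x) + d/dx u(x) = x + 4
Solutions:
 u(x) = C1 + x^4 + sqrt(2)*x^3/3 + x^2/2 + 4*x - 2*exp(3*x)/3


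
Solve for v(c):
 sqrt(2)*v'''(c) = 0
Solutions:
 v(c) = C1 + C2*c + C3*c^2


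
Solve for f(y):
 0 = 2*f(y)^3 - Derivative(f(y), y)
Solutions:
 f(y) = -sqrt(2)*sqrt(-1/(C1 + 2*y))/2
 f(y) = sqrt(2)*sqrt(-1/(C1 + 2*y))/2


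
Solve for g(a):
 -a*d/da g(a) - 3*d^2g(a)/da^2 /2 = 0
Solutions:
 g(a) = C1 + C2*erf(sqrt(3)*a/3)


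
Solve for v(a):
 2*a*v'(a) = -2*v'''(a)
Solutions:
 v(a) = C1 + Integral(C2*airyai(-a) + C3*airybi(-a), a)


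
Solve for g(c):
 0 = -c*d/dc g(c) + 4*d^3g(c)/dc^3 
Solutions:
 g(c) = C1 + Integral(C2*airyai(2^(1/3)*c/2) + C3*airybi(2^(1/3)*c/2), c)


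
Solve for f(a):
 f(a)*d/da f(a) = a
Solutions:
 f(a) = -sqrt(C1 + a^2)
 f(a) = sqrt(C1 + a^2)


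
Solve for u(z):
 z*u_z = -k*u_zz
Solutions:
 u(z) = C1 + C2*sqrt(k)*erf(sqrt(2)*z*sqrt(1/k)/2)


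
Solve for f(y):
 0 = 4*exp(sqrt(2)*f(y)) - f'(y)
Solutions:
 f(y) = sqrt(2)*(2*log(-1/(C1 + 4*y)) - log(2))/4


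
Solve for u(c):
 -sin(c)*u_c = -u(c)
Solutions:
 u(c) = C1*sqrt(cos(c) - 1)/sqrt(cos(c) + 1)


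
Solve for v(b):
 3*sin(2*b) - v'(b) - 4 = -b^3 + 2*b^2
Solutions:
 v(b) = C1 + b^4/4 - 2*b^3/3 - 4*b - 3*cos(2*b)/2


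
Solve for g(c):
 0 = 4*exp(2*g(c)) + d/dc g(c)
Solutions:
 g(c) = log(-sqrt(-1/(C1 - 4*c))) - log(2)/2
 g(c) = log(-1/(C1 - 4*c))/2 - log(2)/2


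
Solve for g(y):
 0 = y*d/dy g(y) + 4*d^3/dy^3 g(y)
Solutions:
 g(y) = C1 + Integral(C2*airyai(-2^(1/3)*y/2) + C3*airybi(-2^(1/3)*y/2), y)


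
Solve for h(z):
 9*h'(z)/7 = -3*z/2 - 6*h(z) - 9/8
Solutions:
 h(z) = C1*exp(-14*z/3) - z/4 - 15/112


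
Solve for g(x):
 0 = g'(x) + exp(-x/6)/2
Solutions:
 g(x) = C1 + 3*exp(-x/6)


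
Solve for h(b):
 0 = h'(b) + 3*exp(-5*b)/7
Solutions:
 h(b) = C1 + 3*exp(-5*b)/35


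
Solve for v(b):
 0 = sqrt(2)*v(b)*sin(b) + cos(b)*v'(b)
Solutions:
 v(b) = C1*cos(b)^(sqrt(2))


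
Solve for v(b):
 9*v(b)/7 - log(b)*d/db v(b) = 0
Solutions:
 v(b) = C1*exp(9*li(b)/7)


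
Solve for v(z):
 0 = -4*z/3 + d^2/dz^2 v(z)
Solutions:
 v(z) = C1 + C2*z + 2*z^3/9


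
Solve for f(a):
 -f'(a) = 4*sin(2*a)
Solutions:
 f(a) = C1 + 2*cos(2*a)


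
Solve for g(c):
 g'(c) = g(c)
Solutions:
 g(c) = C1*exp(c)


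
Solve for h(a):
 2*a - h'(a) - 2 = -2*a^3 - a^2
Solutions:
 h(a) = C1 + a^4/2 + a^3/3 + a^2 - 2*a


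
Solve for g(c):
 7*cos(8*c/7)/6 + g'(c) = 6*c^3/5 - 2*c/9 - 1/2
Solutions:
 g(c) = C1 + 3*c^4/10 - c^2/9 - c/2 - 49*sin(8*c/7)/48


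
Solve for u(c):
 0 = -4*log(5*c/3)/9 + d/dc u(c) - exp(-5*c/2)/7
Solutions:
 u(c) = C1 + 4*c*log(c)/9 + 4*c*(-log(3) - 1 + log(5))/9 - 2*exp(-5*c/2)/35


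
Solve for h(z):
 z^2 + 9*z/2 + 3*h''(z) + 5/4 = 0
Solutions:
 h(z) = C1 + C2*z - z^4/36 - z^3/4 - 5*z^2/24


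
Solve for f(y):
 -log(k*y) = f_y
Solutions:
 f(y) = C1 - y*log(k*y) + y


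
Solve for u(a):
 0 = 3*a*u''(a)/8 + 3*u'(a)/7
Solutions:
 u(a) = C1 + C2/a^(1/7)


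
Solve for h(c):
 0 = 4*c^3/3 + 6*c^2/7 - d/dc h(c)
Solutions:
 h(c) = C1 + c^4/3 + 2*c^3/7


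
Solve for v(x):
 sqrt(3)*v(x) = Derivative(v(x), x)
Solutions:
 v(x) = C1*exp(sqrt(3)*x)


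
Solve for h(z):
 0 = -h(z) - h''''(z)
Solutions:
 h(z) = (C1*sin(sqrt(2)*z/2) + C2*cos(sqrt(2)*z/2))*exp(-sqrt(2)*z/2) + (C3*sin(sqrt(2)*z/2) + C4*cos(sqrt(2)*z/2))*exp(sqrt(2)*z/2)


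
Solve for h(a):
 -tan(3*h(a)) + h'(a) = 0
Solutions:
 h(a) = -asin(C1*exp(3*a))/3 + pi/3
 h(a) = asin(C1*exp(3*a))/3


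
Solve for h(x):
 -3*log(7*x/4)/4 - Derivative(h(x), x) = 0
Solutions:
 h(x) = C1 - 3*x*log(x)/4 - 3*x*log(7)/4 + 3*x/4 + 3*x*log(2)/2


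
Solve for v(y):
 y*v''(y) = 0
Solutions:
 v(y) = C1 + C2*y


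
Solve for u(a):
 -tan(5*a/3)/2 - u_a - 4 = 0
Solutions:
 u(a) = C1 - 4*a + 3*log(cos(5*a/3))/10


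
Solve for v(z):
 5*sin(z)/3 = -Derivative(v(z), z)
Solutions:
 v(z) = C1 + 5*cos(z)/3


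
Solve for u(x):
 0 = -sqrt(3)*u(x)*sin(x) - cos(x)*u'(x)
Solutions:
 u(x) = C1*cos(x)^(sqrt(3))


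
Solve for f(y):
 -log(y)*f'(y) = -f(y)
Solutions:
 f(y) = C1*exp(li(y))


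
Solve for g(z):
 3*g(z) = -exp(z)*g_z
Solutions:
 g(z) = C1*exp(3*exp(-z))


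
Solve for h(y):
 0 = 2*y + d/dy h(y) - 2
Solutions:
 h(y) = C1 - y^2 + 2*y


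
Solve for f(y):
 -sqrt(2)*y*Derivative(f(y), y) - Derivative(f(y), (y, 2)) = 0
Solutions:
 f(y) = C1 + C2*erf(2^(3/4)*y/2)


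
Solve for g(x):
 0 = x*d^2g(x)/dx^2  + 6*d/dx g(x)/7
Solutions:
 g(x) = C1 + C2*x^(1/7)


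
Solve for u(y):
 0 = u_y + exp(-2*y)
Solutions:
 u(y) = C1 + exp(-2*y)/2


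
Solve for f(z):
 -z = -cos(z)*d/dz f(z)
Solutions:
 f(z) = C1 + Integral(z/cos(z), z)


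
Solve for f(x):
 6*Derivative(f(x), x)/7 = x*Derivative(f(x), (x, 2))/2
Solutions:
 f(x) = C1 + C2*x^(19/7)


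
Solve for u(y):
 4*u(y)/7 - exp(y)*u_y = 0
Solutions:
 u(y) = C1*exp(-4*exp(-y)/7)


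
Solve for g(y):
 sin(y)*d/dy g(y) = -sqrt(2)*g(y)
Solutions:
 g(y) = C1*(cos(y) + 1)^(sqrt(2)/2)/(cos(y) - 1)^(sqrt(2)/2)


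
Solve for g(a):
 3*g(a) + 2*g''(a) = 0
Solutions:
 g(a) = C1*sin(sqrt(6)*a/2) + C2*cos(sqrt(6)*a/2)


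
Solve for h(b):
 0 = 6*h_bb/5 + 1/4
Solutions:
 h(b) = C1 + C2*b - 5*b^2/48


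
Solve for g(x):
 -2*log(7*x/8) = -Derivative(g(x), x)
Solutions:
 g(x) = C1 + 2*x*log(x) - 2*x + x*log(49/64)


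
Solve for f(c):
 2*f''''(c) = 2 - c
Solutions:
 f(c) = C1 + C2*c + C3*c^2 + C4*c^3 - c^5/240 + c^4/24


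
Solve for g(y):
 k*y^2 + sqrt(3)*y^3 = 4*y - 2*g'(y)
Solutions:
 g(y) = C1 - k*y^3/6 - sqrt(3)*y^4/8 + y^2


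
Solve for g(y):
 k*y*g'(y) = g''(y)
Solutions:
 g(y) = Piecewise((-sqrt(2)*sqrt(pi)*C1*erf(sqrt(2)*y*sqrt(-k)/2)/(2*sqrt(-k)) - C2, (k > 0) | (k < 0)), (-C1*y - C2, True))


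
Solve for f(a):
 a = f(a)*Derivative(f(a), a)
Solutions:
 f(a) = -sqrt(C1 + a^2)
 f(a) = sqrt(C1 + a^2)


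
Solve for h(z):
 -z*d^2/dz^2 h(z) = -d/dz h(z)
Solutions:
 h(z) = C1 + C2*z^2


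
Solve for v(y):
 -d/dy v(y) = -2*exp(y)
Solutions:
 v(y) = C1 + 2*exp(y)


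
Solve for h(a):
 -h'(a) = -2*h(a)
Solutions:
 h(a) = C1*exp(2*a)


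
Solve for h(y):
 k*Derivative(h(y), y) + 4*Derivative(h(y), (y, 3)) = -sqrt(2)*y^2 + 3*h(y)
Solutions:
 h(y) = C1*exp(y*(-k/((-3^(1/3) + 3^(5/6)*I)*(sqrt(3)*sqrt(k^3 + 243) + 27)^(1/3)) - 3^(1/3)*(sqrt(3)*sqrt(k^3 + 243) + 27)^(1/3)/12 + 3^(5/6)*I*(sqrt(3)*sqrt(k^3 + 243) + 27)^(1/3)/12)) + C2*exp(y*(k/((3^(1/3) + 3^(5/6)*I)*(sqrt(3)*sqrt(k^3 + 243) + 27)^(1/3)) - 3^(1/3)*(sqrt(3)*sqrt(k^3 + 243) + 27)^(1/3)/12 - 3^(5/6)*I*(sqrt(3)*sqrt(k^3 + 243) + 27)^(1/3)/12)) + C3*exp(3^(1/3)*y*(-3^(1/3)*k/(sqrt(3)*sqrt(k^3 + 243) + 27)^(1/3) + (sqrt(3)*sqrt(k^3 + 243) + 27)^(1/3))/6) + 2*sqrt(2)*k^2/27 + 2*sqrt(2)*k*y/9 + sqrt(2)*y^2/3


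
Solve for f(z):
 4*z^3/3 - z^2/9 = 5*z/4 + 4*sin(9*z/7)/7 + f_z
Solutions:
 f(z) = C1 + z^4/3 - z^3/27 - 5*z^2/8 + 4*cos(9*z/7)/9


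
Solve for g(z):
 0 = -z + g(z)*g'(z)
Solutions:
 g(z) = -sqrt(C1 + z^2)
 g(z) = sqrt(C1 + z^2)


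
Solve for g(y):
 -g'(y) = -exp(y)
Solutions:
 g(y) = C1 + exp(y)


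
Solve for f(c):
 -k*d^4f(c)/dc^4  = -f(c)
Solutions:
 f(c) = C1*exp(-c*(1/k)^(1/4)) + C2*exp(c*(1/k)^(1/4)) + C3*exp(-I*c*(1/k)^(1/4)) + C4*exp(I*c*(1/k)^(1/4))


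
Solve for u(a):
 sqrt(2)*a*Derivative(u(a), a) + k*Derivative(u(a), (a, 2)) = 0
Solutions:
 u(a) = C1 + C2*sqrt(k)*erf(2^(3/4)*a*sqrt(1/k)/2)


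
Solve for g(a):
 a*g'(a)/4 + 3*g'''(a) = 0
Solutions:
 g(a) = C1 + Integral(C2*airyai(-18^(1/3)*a/6) + C3*airybi(-18^(1/3)*a/6), a)


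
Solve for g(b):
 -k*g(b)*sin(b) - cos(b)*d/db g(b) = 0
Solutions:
 g(b) = C1*exp(k*log(cos(b)))


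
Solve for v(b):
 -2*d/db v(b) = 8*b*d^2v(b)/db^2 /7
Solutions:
 v(b) = C1 + C2/b^(3/4)


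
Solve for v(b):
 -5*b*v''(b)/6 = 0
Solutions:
 v(b) = C1 + C2*b


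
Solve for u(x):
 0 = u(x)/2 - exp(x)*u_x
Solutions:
 u(x) = C1*exp(-exp(-x)/2)


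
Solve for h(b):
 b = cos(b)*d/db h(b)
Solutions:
 h(b) = C1 + Integral(b/cos(b), b)


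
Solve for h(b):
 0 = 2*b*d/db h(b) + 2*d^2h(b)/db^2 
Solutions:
 h(b) = C1 + C2*erf(sqrt(2)*b/2)


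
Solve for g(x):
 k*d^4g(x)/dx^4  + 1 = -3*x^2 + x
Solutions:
 g(x) = C1 + C2*x + C3*x^2 + C4*x^3 - x^6/(120*k) + x^5/(120*k) - x^4/(24*k)


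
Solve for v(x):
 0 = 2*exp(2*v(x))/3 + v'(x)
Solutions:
 v(x) = log(-sqrt(1/(C1 + 2*x))) - log(2) + log(6)/2
 v(x) = log(1/(C1 + 2*x))/2 - log(2) + log(6)/2


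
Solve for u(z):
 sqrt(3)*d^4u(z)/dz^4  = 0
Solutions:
 u(z) = C1 + C2*z + C3*z^2 + C4*z^3


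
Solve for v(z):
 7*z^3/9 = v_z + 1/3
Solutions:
 v(z) = C1 + 7*z^4/36 - z/3


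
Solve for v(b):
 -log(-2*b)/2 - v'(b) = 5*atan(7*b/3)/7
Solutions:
 v(b) = C1 - b*log(-b)/2 - 5*b*atan(7*b/3)/7 - b*log(2)/2 + b/2 + 15*log(49*b^2 + 9)/98


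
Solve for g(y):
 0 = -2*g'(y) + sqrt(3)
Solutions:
 g(y) = C1 + sqrt(3)*y/2


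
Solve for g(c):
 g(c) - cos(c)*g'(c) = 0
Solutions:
 g(c) = C1*sqrt(sin(c) + 1)/sqrt(sin(c) - 1)


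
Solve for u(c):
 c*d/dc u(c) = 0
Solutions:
 u(c) = C1


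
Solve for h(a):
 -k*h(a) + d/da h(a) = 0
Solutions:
 h(a) = C1*exp(a*k)


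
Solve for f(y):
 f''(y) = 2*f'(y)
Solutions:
 f(y) = C1 + C2*exp(2*y)


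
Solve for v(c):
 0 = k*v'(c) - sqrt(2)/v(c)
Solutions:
 v(c) = -sqrt(C1 + 2*sqrt(2)*c/k)
 v(c) = sqrt(C1 + 2*sqrt(2)*c/k)


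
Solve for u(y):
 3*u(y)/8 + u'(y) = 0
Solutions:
 u(y) = C1*exp(-3*y/8)


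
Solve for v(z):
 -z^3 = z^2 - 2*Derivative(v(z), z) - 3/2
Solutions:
 v(z) = C1 + z^4/8 + z^3/6 - 3*z/4


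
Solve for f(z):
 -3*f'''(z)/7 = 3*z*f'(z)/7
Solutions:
 f(z) = C1 + Integral(C2*airyai(-z) + C3*airybi(-z), z)


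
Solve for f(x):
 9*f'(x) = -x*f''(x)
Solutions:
 f(x) = C1 + C2/x^8


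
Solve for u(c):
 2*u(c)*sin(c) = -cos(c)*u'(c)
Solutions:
 u(c) = C1*cos(c)^2


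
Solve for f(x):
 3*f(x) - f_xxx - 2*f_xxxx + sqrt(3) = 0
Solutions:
 f(x) = C1*exp(x*(-2 - 1/(4 + sqrt(17))^(1/3) + (4 + sqrt(17))^(1/3))/4)*sin(sqrt(3)*x*((4 + sqrt(17))^(-1/3) + (4 + sqrt(17))^(1/3))/4) + C2*exp(x*(-2 - 1/(4 + sqrt(17))^(1/3) + (4 + sqrt(17))^(1/3))/4)*cos(sqrt(3)*x*((4 + sqrt(17))^(-1/3) + (4 + sqrt(17))^(1/3))/4) + C3*exp(x) + C4*exp(x*(-(4 + sqrt(17))^(1/3) - 1 + (4 + sqrt(17))^(-1/3))/2) - sqrt(3)/3


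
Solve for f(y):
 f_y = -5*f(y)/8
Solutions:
 f(y) = C1*exp(-5*y/8)


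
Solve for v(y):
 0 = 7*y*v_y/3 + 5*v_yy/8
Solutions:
 v(y) = C1 + C2*erf(2*sqrt(105)*y/15)


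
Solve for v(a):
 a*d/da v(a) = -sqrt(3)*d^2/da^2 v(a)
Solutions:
 v(a) = C1 + C2*erf(sqrt(2)*3^(3/4)*a/6)


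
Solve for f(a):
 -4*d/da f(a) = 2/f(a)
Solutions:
 f(a) = -sqrt(C1 - a)
 f(a) = sqrt(C1 - a)


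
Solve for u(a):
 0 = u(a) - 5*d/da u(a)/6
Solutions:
 u(a) = C1*exp(6*a/5)


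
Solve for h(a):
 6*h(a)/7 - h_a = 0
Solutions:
 h(a) = C1*exp(6*a/7)


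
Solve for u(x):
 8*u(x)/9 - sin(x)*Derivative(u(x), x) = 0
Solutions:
 u(x) = C1*(cos(x) - 1)^(4/9)/(cos(x) + 1)^(4/9)


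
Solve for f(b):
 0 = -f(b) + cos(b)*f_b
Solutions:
 f(b) = C1*sqrt(sin(b) + 1)/sqrt(sin(b) - 1)


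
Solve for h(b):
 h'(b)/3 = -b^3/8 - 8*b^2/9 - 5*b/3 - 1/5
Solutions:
 h(b) = C1 - 3*b^4/32 - 8*b^3/9 - 5*b^2/2 - 3*b/5


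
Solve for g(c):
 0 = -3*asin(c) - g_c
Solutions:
 g(c) = C1 - 3*c*asin(c) - 3*sqrt(1 - c^2)


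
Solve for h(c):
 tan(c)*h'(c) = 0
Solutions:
 h(c) = C1


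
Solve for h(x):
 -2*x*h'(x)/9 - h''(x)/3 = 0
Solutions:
 h(x) = C1 + C2*erf(sqrt(3)*x/3)


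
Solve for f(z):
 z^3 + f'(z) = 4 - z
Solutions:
 f(z) = C1 - z^4/4 - z^2/2 + 4*z


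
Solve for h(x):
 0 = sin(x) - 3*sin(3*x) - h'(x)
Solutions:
 h(x) = C1 - cos(x) + cos(3*x)


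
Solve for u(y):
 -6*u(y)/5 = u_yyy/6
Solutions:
 u(y) = C3*exp(-30^(2/3)*y/5) + (C1*sin(3*10^(2/3)*3^(1/6)*y/10) + C2*cos(3*10^(2/3)*3^(1/6)*y/10))*exp(30^(2/3)*y/10)


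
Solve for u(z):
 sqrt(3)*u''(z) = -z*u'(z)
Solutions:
 u(z) = C1 + C2*erf(sqrt(2)*3^(3/4)*z/6)


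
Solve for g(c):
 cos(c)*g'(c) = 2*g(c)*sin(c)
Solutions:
 g(c) = C1/cos(c)^2


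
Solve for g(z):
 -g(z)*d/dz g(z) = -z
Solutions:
 g(z) = -sqrt(C1 + z^2)
 g(z) = sqrt(C1 + z^2)


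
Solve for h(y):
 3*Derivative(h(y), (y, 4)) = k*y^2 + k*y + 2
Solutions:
 h(y) = C1 + C2*y + C3*y^2 + C4*y^3 + k*y^6/1080 + k*y^5/360 + y^4/36


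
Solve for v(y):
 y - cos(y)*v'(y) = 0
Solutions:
 v(y) = C1 + Integral(y/cos(y), y)


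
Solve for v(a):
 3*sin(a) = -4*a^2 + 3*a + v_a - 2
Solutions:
 v(a) = C1 + 4*a^3/3 - 3*a^2/2 + 2*a - 3*cos(a)


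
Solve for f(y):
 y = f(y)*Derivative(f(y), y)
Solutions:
 f(y) = -sqrt(C1 + y^2)
 f(y) = sqrt(C1 + y^2)


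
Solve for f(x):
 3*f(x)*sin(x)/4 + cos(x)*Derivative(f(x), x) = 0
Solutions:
 f(x) = C1*cos(x)^(3/4)


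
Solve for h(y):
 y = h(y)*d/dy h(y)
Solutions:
 h(y) = -sqrt(C1 + y^2)
 h(y) = sqrt(C1 + y^2)


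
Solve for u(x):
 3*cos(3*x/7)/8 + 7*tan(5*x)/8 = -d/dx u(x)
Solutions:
 u(x) = C1 + 7*log(cos(5*x))/40 - 7*sin(3*x/7)/8


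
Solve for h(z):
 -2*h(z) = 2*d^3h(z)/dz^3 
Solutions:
 h(z) = C3*exp(-z) + (C1*sin(sqrt(3)*z/2) + C2*cos(sqrt(3)*z/2))*exp(z/2)


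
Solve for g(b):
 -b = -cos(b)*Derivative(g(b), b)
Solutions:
 g(b) = C1 + Integral(b/cos(b), b)


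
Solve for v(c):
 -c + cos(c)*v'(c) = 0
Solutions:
 v(c) = C1 + Integral(c/cos(c), c)


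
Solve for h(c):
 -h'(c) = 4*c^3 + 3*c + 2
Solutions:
 h(c) = C1 - c^4 - 3*c^2/2 - 2*c


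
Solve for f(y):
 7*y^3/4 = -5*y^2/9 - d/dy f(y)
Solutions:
 f(y) = C1 - 7*y^4/16 - 5*y^3/27


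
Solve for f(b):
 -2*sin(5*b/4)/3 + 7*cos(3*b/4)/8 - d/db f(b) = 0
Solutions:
 f(b) = C1 + 7*sin(3*b/4)/6 + 8*cos(5*b/4)/15


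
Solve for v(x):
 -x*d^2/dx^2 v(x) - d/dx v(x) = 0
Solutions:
 v(x) = C1 + C2*log(x)


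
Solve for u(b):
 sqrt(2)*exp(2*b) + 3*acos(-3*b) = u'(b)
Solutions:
 u(b) = C1 + 3*b*acos(-3*b) + sqrt(1 - 9*b^2) + sqrt(2)*exp(2*b)/2


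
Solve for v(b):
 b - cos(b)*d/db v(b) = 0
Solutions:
 v(b) = C1 + Integral(b/cos(b), b)


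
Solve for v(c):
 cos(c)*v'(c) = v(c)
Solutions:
 v(c) = C1*sqrt(sin(c) + 1)/sqrt(sin(c) - 1)


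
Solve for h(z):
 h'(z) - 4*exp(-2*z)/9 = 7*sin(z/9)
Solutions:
 h(z) = C1 - 63*cos(z/9) - 2*exp(-2*z)/9


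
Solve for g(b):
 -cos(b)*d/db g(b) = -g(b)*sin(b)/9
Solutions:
 g(b) = C1/cos(b)^(1/9)


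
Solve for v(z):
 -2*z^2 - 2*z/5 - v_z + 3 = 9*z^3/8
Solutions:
 v(z) = C1 - 9*z^4/32 - 2*z^3/3 - z^2/5 + 3*z


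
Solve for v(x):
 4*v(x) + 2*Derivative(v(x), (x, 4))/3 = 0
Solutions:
 v(x) = (C1*sin(2^(3/4)*3^(1/4)*x/2) + C2*cos(2^(3/4)*3^(1/4)*x/2))*exp(-2^(3/4)*3^(1/4)*x/2) + (C3*sin(2^(3/4)*3^(1/4)*x/2) + C4*cos(2^(3/4)*3^(1/4)*x/2))*exp(2^(3/4)*3^(1/4)*x/2)


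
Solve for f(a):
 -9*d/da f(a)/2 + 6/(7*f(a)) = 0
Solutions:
 f(a) = -sqrt(C1 + 168*a)/21
 f(a) = sqrt(C1 + 168*a)/21


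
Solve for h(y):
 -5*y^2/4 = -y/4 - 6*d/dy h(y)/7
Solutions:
 h(y) = C1 + 35*y^3/72 - 7*y^2/48


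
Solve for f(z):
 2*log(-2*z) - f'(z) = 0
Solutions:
 f(z) = C1 + 2*z*log(-z) + 2*z*(-1 + log(2))


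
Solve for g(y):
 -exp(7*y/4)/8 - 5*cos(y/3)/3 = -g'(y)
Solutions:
 g(y) = C1 + exp(7*y/4)/14 + 5*sin(y/3)


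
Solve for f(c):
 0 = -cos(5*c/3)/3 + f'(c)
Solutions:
 f(c) = C1 + sin(5*c/3)/5


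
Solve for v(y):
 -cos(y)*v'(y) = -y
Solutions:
 v(y) = C1 + Integral(y/cos(y), y)


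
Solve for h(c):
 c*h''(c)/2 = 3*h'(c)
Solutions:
 h(c) = C1 + C2*c^7


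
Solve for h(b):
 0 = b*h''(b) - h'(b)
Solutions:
 h(b) = C1 + C2*b^2


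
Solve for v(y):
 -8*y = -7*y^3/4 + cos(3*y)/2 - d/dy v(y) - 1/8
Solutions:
 v(y) = C1 - 7*y^4/16 + 4*y^2 - y/8 + sin(3*y)/6


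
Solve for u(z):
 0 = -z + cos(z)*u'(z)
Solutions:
 u(z) = C1 + Integral(z/cos(z), z)


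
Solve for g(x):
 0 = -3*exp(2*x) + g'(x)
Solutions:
 g(x) = C1 + 3*exp(2*x)/2


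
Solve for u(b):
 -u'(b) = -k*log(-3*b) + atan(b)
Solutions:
 u(b) = C1 + b*k*(log(-b) - 1) + b*k*log(3) - b*atan(b) + log(b^2 + 1)/2


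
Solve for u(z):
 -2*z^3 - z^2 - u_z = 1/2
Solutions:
 u(z) = C1 - z^4/2 - z^3/3 - z/2


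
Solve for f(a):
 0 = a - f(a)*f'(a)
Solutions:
 f(a) = -sqrt(C1 + a^2)
 f(a) = sqrt(C1 + a^2)


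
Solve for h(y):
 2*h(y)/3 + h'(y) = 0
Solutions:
 h(y) = C1*exp(-2*y/3)


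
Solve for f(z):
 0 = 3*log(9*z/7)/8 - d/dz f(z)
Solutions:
 f(z) = C1 + 3*z*log(z)/8 - 3*z*log(7)/8 - 3*z/8 + 3*z*log(3)/4


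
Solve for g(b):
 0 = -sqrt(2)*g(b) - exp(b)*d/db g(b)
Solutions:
 g(b) = C1*exp(sqrt(2)*exp(-b))


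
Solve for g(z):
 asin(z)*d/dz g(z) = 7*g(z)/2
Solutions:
 g(z) = C1*exp(7*Integral(1/asin(z), z)/2)


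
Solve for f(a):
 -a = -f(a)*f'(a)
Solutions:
 f(a) = -sqrt(C1 + a^2)
 f(a) = sqrt(C1 + a^2)


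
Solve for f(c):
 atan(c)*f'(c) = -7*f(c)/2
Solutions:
 f(c) = C1*exp(-7*Integral(1/atan(c), c)/2)


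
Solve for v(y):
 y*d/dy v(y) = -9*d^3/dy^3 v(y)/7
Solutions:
 v(y) = C1 + Integral(C2*airyai(-21^(1/3)*y/3) + C3*airybi(-21^(1/3)*y/3), y)


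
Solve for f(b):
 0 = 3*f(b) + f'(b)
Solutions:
 f(b) = C1*exp(-3*b)


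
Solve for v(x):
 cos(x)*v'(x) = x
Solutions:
 v(x) = C1 + Integral(x/cos(x), x)


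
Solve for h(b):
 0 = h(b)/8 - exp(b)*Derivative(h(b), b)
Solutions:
 h(b) = C1*exp(-exp(-b)/8)


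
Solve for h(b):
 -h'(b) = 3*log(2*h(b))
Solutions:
 Integral(1/(log(_y) + log(2)), (_y, h(b)))/3 = C1 - b


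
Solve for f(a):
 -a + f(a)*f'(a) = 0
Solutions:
 f(a) = -sqrt(C1 + a^2)
 f(a) = sqrt(C1 + a^2)


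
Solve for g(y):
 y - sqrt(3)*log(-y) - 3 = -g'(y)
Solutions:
 g(y) = C1 - y^2/2 + sqrt(3)*y*log(-y) + y*(3 - sqrt(3))


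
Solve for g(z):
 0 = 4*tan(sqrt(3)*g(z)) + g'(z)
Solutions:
 g(z) = sqrt(3)*(pi - asin(C1*exp(-4*sqrt(3)*z)))/3
 g(z) = sqrt(3)*asin(C1*exp(-4*sqrt(3)*z))/3


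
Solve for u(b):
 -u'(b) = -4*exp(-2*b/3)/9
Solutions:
 u(b) = C1 - 2*exp(-2*b/3)/3


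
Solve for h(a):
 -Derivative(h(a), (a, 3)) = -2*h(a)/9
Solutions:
 h(a) = C3*exp(6^(1/3)*a/3) + (C1*sin(2^(1/3)*3^(5/6)*a/6) + C2*cos(2^(1/3)*3^(5/6)*a/6))*exp(-6^(1/3)*a/6)


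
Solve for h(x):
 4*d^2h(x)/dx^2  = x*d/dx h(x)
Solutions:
 h(x) = C1 + C2*erfi(sqrt(2)*x/4)


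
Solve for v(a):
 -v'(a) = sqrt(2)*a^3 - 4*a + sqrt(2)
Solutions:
 v(a) = C1 - sqrt(2)*a^4/4 + 2*a^2 - sqrt(2)*a


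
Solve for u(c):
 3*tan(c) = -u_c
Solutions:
 u(c) = C1 + 3*log(cos(c))


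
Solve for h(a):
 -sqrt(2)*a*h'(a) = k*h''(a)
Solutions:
 h(a) = C1 + C2*sqrt(k)*erf(2^(3/4)*a*sqrt(1/k)/2)


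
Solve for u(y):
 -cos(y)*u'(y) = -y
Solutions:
 u(y) = C1 + Integral(y/cos(y), y)


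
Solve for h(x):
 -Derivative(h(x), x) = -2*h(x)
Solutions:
 h(x) = C1*exp(2*x)


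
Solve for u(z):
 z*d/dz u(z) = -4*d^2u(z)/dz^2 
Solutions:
 u(z) = C1 + C2*erf(sqrt(2)*z/4)


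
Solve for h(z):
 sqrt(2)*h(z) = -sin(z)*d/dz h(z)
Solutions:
 h(z) = C1*(cos(z) + 1)^(sqrt(2)/2)/(cos(z) - 1)^(sqrt(2)/2)


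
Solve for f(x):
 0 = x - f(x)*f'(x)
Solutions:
 f(x) = -sqrt(C1 + x^2)
 f(x) = sqrt(C1 + x^2)


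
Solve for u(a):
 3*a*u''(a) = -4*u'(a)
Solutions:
 u(a) = C1 + C2/a^(1/3)


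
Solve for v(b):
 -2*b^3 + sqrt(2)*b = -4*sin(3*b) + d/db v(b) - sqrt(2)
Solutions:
 v(b) = C1 - b^4/2 + sqrt(2)*b^2/2 + sqrt(2)*b - 4*cos(3*b)/3


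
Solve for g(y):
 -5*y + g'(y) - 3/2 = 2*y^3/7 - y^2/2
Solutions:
 g(y) = C1 + y^4/14 - y^3/6 + 5*y^2/2 + 3*y/2


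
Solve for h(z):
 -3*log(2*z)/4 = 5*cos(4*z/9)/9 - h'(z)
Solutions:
 h(z) = C1 + 3*z*log(z)/4 - 3*z/4 + 3*z*log(2)/4 + 5*sin(4*z/9)/4


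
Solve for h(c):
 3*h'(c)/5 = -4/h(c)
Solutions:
 h(c) = -sqrt(C1 - 120*c)/3
 h(c) = sqrt(C1 - 120*c)/3


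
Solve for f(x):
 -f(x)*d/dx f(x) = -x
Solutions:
 f(x) = -sqrt(C1 + x^2)
 f(x) = sqrt(C1 + x^2)


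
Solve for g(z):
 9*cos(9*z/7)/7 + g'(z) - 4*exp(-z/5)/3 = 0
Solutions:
 g(z) = C1 - sin(9*z/7) - 20*exp(-z/5)/3


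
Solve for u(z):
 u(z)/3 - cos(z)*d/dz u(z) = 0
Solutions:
 u(z) = C1*(sin(z) + 1)^(1/6)/(sin(z) - 1)^(1/6)


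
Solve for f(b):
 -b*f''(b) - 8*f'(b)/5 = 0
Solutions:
 f(b) = C1 + C2/b^(3/5)


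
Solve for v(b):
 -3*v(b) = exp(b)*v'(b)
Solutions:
 v(b) = C1*exp(3*exp(-b))


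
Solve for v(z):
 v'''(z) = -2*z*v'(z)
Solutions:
 v(z) = C1 + Integral(C2*airyai(-2^(1/3)*z) + C3*airybi(-2^(1/3)*z), z)


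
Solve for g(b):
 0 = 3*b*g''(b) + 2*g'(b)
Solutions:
 g(b) = C1 + C2*b^(1/3)


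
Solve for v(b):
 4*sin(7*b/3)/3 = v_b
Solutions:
 v(b) = C1 - 4*cos(7*b/3)/7


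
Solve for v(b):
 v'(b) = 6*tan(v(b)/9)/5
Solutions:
 v(b) = -9*asin(C1*exp(2*b/15)) + 9*pi
 v(b) = 9*asin(C1*exp(2*b/15))


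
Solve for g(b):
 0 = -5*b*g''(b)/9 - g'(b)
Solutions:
 g(b) = C1 + C2/b^(4/5)
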